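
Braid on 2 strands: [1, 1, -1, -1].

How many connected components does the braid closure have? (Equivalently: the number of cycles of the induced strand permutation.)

Track the strand permutation on 2 strands, starting from identity.
  step 1: s1 swaps positions 1,2 -> [2 1]
  step 2: s1 swaps positions 1,2 -> [1 2]
  step 3: s1^-1 swaps positions 1,2 -> [2 1]
  step 4: s1^-1 swaps positions 1,2 -> [1 2]
Final permutation (position -> original strand): [1 2]
Closure components = cycle count of this permutation = 2.

Answer: 2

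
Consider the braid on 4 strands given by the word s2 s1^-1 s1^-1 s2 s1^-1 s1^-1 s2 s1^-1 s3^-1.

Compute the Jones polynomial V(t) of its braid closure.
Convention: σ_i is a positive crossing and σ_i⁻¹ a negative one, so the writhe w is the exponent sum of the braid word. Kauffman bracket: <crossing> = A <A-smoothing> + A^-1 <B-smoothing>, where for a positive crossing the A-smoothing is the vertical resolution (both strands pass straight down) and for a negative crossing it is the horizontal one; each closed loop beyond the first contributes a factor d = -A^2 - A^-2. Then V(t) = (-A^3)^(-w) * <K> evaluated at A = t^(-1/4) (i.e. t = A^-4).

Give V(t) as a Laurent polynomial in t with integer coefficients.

-t^2 + 3*t - 4 + 6*t^-1 - 6*t^-2 + 6*t^-3 - 5*t^-4 + 3*t^-5 - t^-6

Derivation:
The presented braid s2 s1^-1 s1^-1 s2 s1^-1 s1^-1 s2 s1^-1 s3^-1 on 4 strands reduces by inverse Markov moves (closure unchanged at each step):
  Destabilize: the word has the form β·s3^-1 where s3^-1 occurs only as the final letter (β ∈ B_3); drop it and the last strand → 3 strands.
Reduced to β = s2 s1^-1 s1^-1 s2 s1^-1 s1^-1 s2 s1^-1 on 3 strands, 8 crossings.
Compute on β:
Braid: s2 s1^-1 s1^-1 s2 s1^-1 s1^-1 s2 s1^-1 on 3 strands, 8 crossings.
Writhe w = (#positive) - (#negative) = 3 - 5 = -2.
State-sum expansion of <K>. There are 2^8 = 256 states.
Smooth each crossing (0=||, 1=⌣⌢); contribution A^(Σ sign_k(1-2s_k)) * d^(L-1).
Tabulate the states by total A-exponent and number of loops L (A-exp: L × count):
  A^8: L=6 ×1
  A^6: L=5 ×8
  A^4: L=4 ×28
  A^2: L=3 ×55, L=5 ×1
  A^0: L=2 ×63, L=4 ×7
  A^-2: L=1 ×35, L=3 ×21
  A^-4: L=2 ×26, L=4 ×2
  A^-6: L=3 ×8
  A^-8: L=4 ×1
Each group contributes A^e * Σ count * d^(L-1):
Powers of d = -A^2 - A^-2: d^2 = A^4 + 2 + A^-4; d^3 = -A^6 - 3*A^2 - 3*A^-2 - A^-6; d^4 = A^8 + 4*A^4 + 6 + 4*A^-4 + A^-8; d^5 = -A^10 - 5*A^6 - 10*A^2 - 10*A^-2 - 5*A^-6 - A^-10.
  A^8 * (d^5) = -A^18 - 5*A^14 - 10*A^10 - 10*A^6 - 5*A^2 - A^-2
  A^6 * (8*d^4) = 8*A^14 + 32*A^10 + 48*A^6 + 32*A^2 + 8*A^-2
  A^4 * (28*d^3) = -28*A^10 - 84*A^6 - 84*A^2 - 28*A^-2
  A^2 * (55*d^2 + d^4) = A^10 + 59*A^6 + 116*A^2 + 59*A^-2 + A^-6
  A^0 * (63*d + 7*d^3) = -7*A^6 - 84*A^2 - 84*A^-2 - 7*A^-6
  A^-2 * (35 + 21*d^2) = 21*A^2 + 77*A^-2 + 21*A^-6
  A^-4 * (26*d + 2*d^3) = -2*A^2 - 32*A^-2 - 32*A^-6 - 2*A^-10
  A^-6 * (8*d^2) = 8*A^-2 + 16*A^-6 + 8*A^-10
  A^-8 * (d^3) = -A^-2 - 3*A^-6 - 3*A^-10 - A^-14
Summing the groups: <K> = -A^18 + 3*A^14 - 5*A^10 + 6*A^6 - 6*A^2 + 6*A^-2 - 4*A^-6 + 3*A^-10 - A^-14
Normalise by the writhe: (-A^3)^(-w) = (-A^3)^(2) = A^6, so f(A) = A^6 * <K> = -A^24 + 3*A^20 - 5*A^16 + 6*A^12 - 6*A^8 + 6*A^4 - 4 + 3*A^-4 - A^-8.
Substitute A = t^(-1/4), i.e. A^e → t^(-e/4): V(t) = -t^2 + 3*t - 4 + 6*t^-1 - 6*t^-2 + 6*t^-3 - 5*t^-4 + 3*t^-5 - t^-6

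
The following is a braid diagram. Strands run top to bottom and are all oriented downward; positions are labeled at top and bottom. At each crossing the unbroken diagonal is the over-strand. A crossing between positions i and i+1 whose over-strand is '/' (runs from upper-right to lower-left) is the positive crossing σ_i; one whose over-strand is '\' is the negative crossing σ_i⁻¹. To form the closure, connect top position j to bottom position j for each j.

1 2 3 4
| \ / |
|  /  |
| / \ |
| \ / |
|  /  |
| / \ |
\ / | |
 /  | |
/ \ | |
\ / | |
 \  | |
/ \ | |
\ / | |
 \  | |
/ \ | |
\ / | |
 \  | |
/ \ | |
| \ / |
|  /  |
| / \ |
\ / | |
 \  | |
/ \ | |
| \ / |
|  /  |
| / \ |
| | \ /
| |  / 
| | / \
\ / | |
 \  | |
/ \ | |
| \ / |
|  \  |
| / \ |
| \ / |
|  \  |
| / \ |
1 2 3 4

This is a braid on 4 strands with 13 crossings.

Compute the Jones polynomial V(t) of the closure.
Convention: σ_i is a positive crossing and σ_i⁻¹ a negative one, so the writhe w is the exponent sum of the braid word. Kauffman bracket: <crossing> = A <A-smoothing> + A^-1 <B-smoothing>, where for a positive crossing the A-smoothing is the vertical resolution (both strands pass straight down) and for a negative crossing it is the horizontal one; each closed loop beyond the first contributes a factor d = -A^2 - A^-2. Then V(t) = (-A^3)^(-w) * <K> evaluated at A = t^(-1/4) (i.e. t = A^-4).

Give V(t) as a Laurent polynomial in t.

t - 1 + 2*t^-1 - 2*t^-2 + 2*t^-3 - 2*t^-4 + t^-5

Derivation:
Reading the diagram top to bottom ('/'-over between positions i,i+1 = s_i, '\'-over = s_i^-1): braid word = s2 s2 s1 s1^-1 s1^-1 s1^-1 s2 s1^-1 s2 s3 s1^-1 s2^-1 s2^-1.
The presented braid s2 s2 s1 s1^-1 s1^-1 s1^-1 s2 s1^-1 s2 s3 s1^-1 s2^-1 s2^-1 on 4 strands reduces by inverse Markov moves (closure unchanged at each step):
  Deconjugate: the word is γ·β·γ⁻¹ with γ = s2 s2 (prefix) and γ⁻¹ = s2^-1 s2^-1 (suffix); strip both.
  Deconjugate: the word is γ·β·γ⁻¹ with γ = s1 (prefix) and γ⁻¹ = s1^-1 (suffix); strip both.
  Destabilize: the word has the form β·s3 where s3 occurs only as the final letter (β ∈ B_3); drop it and the last strand → 3 strands.
Reduced to β = s1^-1 s1^-1 s1^-1 s2 s1^-1 s2 on 3 strands, 6 crossings.
Compute on β:
Braid: s1^-1 s1^-1 s1^-1 s2 s1^-1 s2 on 3 strands, 6 crossings.
Writhe w = (#positive) - (#negative) = 2 - 4 = -2.
Enumerate smoothing states for the bracket polynomial. There are 2^6 = 64 states.
Each crossing splits two ways (0=vertical, 1=horizontal). The state's weight is A^(#A-smoothings - #B-smoothings) * d^(loops - 1).
Tabulate the states by total A-exponent and number of loops L (A-exp: L × count):
  A^6: L=5 ×1
  A^4: L=4 ×6
  A^2: L=3 ×15
  A^0: L=2 ×19, L=4 ×1
  A^-2: L=1 ×11, L=3 ×4
  A^-4: L=2 ×6
  A^-6: L=3 ×1
Each group contributes A^e * Σ count * d^(L-1):
Powers of d = -A^2 - A^-2: d^2 = A^4 + 2 + A^-4; d^3 = -A^6 - 3*A^2 - 3*A^-2 - A^-6; d^4 = A^8 + 4*A^4 + 6 + 4*A^-4 + A^-8.
  A^6 * (d^4) = A^14 + 4*A^10 + 6*A^6 + 4*A^2 + A^-2
  A^4 * (6*d^3) = -6*A^10 - 18*A^6 - 18*A^2 - 6*A^-2
  A^2 * (15*d^2) = 15*A^6 + 30*A^2 + 15*A^-2
  A^0 * (19*d + d^3) = -A^6 - 22*A^2 - 22*A^-2 - A^-6
  A^-2 * (11 + 4*d^2) = 4*A^2 + 19*A^-2 + 4*A^-6
  A^-4 * (6*d) = -6*A^-2 - 6*A^-6
  A^-6 * (d^2) = A^-2 + 2*A^-6 + A^-10
Summing the groups: <K> = A^14 - 2*A^10 + 2*A^6 - 2*A^2 + 2*A^-2 - A^-6 + A^-10
Normalise by the writhe: (-A^3)^(-w) = (-A^3)^(2) = A^6, so f(A) = A^6 * <K> = A^20 - 2*A^16 + 2*A^12 - 2*A^8 + 2*A^4 - 1 + A^-4.
Substitute A = t^(-1/4), i.e. A^e → t^(-e/4): V(t) = t - 1 + 2*t^-1 - 2*t^-2 + 2*t^-3 - 2*t^-4 + t^-5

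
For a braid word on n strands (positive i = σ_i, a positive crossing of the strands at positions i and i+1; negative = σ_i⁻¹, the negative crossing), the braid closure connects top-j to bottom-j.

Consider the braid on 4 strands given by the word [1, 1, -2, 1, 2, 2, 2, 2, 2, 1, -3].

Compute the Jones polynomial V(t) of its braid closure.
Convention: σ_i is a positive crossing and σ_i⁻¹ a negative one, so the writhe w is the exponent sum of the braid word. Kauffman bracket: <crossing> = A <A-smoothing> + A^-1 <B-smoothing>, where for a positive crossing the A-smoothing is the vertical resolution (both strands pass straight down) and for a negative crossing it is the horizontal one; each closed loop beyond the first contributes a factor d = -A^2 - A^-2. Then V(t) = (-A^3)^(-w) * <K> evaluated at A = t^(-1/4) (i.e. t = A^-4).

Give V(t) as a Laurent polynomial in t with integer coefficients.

The presented braid s1 s1 s2^-1 s1 s2 s2 s2 s2 s2 s1 s3^-1 on 4 strands reduces by inverse Markov moves (closure unchanged at each step):
  Destabilize: the word has the form β·s3^-1 where s3^-1 occurs only as the final letter (β ∈ B_3); drop it and the last strand → 3 strands.
Reduced to β = s1 s1 s2^-1 s1 s2 s2 s2 s2 s2 s1 on 3 strands, 10 crossings.
Compute on β:
Braid: s1 s1 s2^-1 s1 s2 s2 s2 s2 s2 s1 on 3 strands, 10 crossings.
Writhe w = (#positive) - (#negative) = 9 - 1 = 8.
Computing the Kauffman bracket via state sum. There are 2^10 = 1024 states.
For each crossing: s=0 is the vertical smoothing, s=1 horizontal. Crossing k contributes A^(sign_k * (1 - 2*s_k)); loop factor d = -A^2 - A^-2.
Tabulate the states by total A-exponent and number of loops L (A-exp: L × count):
  A^10: L=2 ×1
  A^8: L=1 ×4, L=3 ×6
  A^6: L=2 ×35, L=4 ×10
  A^4: L=1 ×35, L=3 ×75, L=5 ×10
  A^2: L=2 ×115, L=4 ×90, L=6 ×5
  A^0: L=3 ×185, L=5 ×66, L=7 ×1
  A^-2: L=4 ×180, L=6 ×30
  A^-4: L=5 ×112, L=7 ×8
  A^-6: L=6 ×44, L=8 ×1
  A^-8: L=7 ×10
  A^-10: L=8 ×1
Each group contributes A^e * Σ count * d^(L-1):
Powers of d = -A^2 - A^-2: d^2 = A^4 + 2 + A^-4; d^3 = -A^6 - 3*A^2 - 3*A^-2 - A^-6; d^4 = A^8 + 4*A^4 + 6 + 4*A^-4 + A^-8; d^5 = -A^10 - 5*A^6 - 10*A^2 - 10*A^-2 - 5*A^-6 - A^-10; d^6 = A^12 + 6*A^8 + 15*A^4 + 20 + 15*A^-4 + 6*A^-8 + A^-12; d^7 = -A^14 - 7*A^10 - 21*A^6 - 35*A^2 - 35*A^-2 - 21*A^-6 - 7*A^-10 - A^-14.
  A^10 * (d) = -A^12 - A^8
  A^8 * (4 + 6*d^2) = 6*A^12 + 16*A^8 + 6*A^4
  A^6 * (35*d + 10*d^3) = -10*A^12 - 65*A^8 - 65*A^4 - 10
  A^4 * (35 + 75*d^2 + 10*d^4) = 10*A^12 + 115*A^8 + 245*A^4 + 115 + 10*A^-4
  A^2 * (115*d + 90*d^3 + 5*d^5) = -5*A^12 - 115*A^8 - 435*A^4 - 435 - 115*A^-4 - 5*A^-8
  A^0 * (185*d^2 + 66*d^4 + d^6) = A^12 + 72*A^8 + 464*A^4 + 786 + 464*A^-4 + 72*A^-8 + A^-12
  A^-2 * (180*d^3 + 30*d^5) = -30*A^8 - 330*A^4 - 840 - 840*A^-4 - 330*A^-8 - 30*A^-12
  A^-4 * (112*d^4 + 8*d^6) = 8*A^8 + 160*A^4 + 568 + 832*A^-4 + 568*A^-8 + 160*A^-12 + 8*A^-16
  A^-6 * (44*d^5 + d^7) = -A^8 - 51*A^4 - 241 - 475*A^-4 - 475*A^-8 - 241*A^-12 - 51*A^-16 - A^-20
  A^-8 * (10*d^6) = 10*A^4 + 60 + 150*A^-4 + 200*A^-8 + 150*A^-12 + 60*A^-16 + 10*A^-20
  A^-10 * (d^7) = -A^4 - 7 - 21*A^-4 - 35*A^-8 - 35*A^-12 - 21*A^-16 - 7*A^-20 - A^-24
Summing the groups: <K> = A^12 - A^8 + 3*A^4 - 4 + 5*A^-4 - 5*A^-8 + 5*A^-12 - 4*A^-16 + 2*A^-20 - A^-24
Normalise by the writhe: (-A^3)^(-w) = (-A^3)^(-8) = A^-24, so f(A) = A^-24 * <K> = A^-12 - A^-16 + 3*A^-20 - 4*A^-24 + 5*A^-28 - 5*A^-32 + 5*A^-36 - 4*A^-40 + 2*A^-44 - A^-48.
Substitute A = t^(-1/4), i.e. A^e → t^(-e/4): V(t) = -t^12 + 2*t^11 - 4*t^10 + 5*t^9 - 5*t^8 + 5*t^7 - 4*t^6 + 3*t^5 - t^4 + t^3

Answer: -t^12 + 2*t^11 - 4*t^10 + 5*t^9 - 5*t^8 + 5*t^7 - 4*t^6 + 3*t^5 - t^4 + t^3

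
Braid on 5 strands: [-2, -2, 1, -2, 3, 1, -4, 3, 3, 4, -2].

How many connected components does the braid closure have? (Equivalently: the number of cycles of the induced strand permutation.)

Track the strand permutation on 5 strands, starting from identity.
  step 1: s2^-1 swaps positions 2,3 -> [1 3 2 4 5]
  step 2: s2^-1 swaps positions 2,3 -> [1 2 3 4 5]
  step 3: s1 swaps positions 1,2 -> [2 1 3 4 5]
  step 4: s2^-1 swaps positions 2,3 -> [2 3 1 4 5]
  step 5: s3 swaps positions 3,4 -> [2 3 4 1 5]
  step 6: s1 swaps positions 1,2 -> [3 2 4 1 5]
  step 7: s4^-1 swaps positions 4,5 -> [3 2 4 5 1]
  step 8: s3 swaps positions 3,4 -> [3 2 5 4 1]
  step 9: s3 swaps positions 3,4 -> [3 2 4 5 1]
  step 10: s4 swaps positions 4,5 -> [3 2 4 1 5]
  step 11: s2^-1 swaps positions 2,3 -> [3 4 2 1 5]
Final permutation (position -> original strand): [3 4 2 1 5]
Closure components = cycle count of this permutation = 2.

Answer: 2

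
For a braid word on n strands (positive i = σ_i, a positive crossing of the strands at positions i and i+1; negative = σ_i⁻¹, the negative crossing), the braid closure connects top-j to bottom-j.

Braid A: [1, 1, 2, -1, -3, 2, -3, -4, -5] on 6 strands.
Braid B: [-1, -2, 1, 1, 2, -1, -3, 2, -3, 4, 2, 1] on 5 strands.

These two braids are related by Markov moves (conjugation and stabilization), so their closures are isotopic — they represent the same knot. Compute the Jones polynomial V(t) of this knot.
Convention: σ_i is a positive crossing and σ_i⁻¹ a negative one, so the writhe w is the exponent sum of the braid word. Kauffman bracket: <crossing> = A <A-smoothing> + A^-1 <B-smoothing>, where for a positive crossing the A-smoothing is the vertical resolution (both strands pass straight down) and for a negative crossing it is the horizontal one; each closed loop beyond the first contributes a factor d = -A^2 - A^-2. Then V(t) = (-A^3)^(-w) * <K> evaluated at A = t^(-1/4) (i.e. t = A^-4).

t^4 - t^3 + t^2 - 2*t + 2 - t^-1 + t^-2

Derivation:
Markov-equivalent braids have isotopic closures, hence identical knot invariants. Strip the Markov moves from each word to reach a common short braid β, then compute V(t) once on β.
Braid A: s1 s1 s2 s1^-1 s3^-1 s2 s3^-1 s4^-1 s5^-1 on 6 strands reduces by inverse Markov moves (closure unchanged at each step):
  Destabilize: the word has the form β·s5^-1 where s5^-1 occurs only as the final letter (β ∈ B_5); drop it and the last strand → 5 strands.
  Destabilize: the word has the form β·s4^-1 where s4^-1 occurs only as the final letter (β ∈ B_4); drop it and the last strand → 4 strands.
Reduced to β = s1 s1 s2 s1^-1 s3^-1 s2 s3^-1 on 4 strands, 7 crossings.
Braid B: s1^-1 s2^-1 s1 s1 s2 s1^-1 s3^-1 s2 s3^-1 s4 s2 s1 on 5 strands reduces by inverse Markov moves (closure unchanged at each step):
  Deconjugate: the word is γ·β·γ⁻¹ with γ = s1^-1 s2^-1 (prefix) and γ⁻¹ = s2 s1 (suffix); strip both.
  Destabilize: the word has the form β·s4 where s4 occurs only as the final letter (β ∈ B_4); drop it and the last strand → 4 strands.
Reduced to β = s1 s1 s2 s1^-1 s3^-1 s2 s3^-1 on 4 strands, 7 crossings.
Both give the same β = s1 s1 s2 s1^-1 s3^-1 s2 s3^-1 on 4 strands, so one state sum suffices:
Braid: s1 s1 s2 s1^-1 s3^-1 s2 s3^-1 on 4 strands, 7 crossings.
Writhe w = (#positive) - (#negative) = 4 - 3 = 1.
Computing the Kauffman bracket via state sum. There are 2^7 = 128 states.
Smooth each crossing (0=||, 1=⌣⌢); contribution A^(Σ sign_k(1-2s_k)) * d^(L-1).
Tabulate the states by total A-exponent and number of loops L (A-exp: L × count):
  A^7: L=3 ×1
  A^5: L=2 ×4, L=4 ×3
  A^3: L=1 ×5, L=3 ×15, L=5 ×1
  A^1: L=2 ×27, L=4 ×8
  A^-1: L=1 ×14, L=3 ×20, L=5 ×1
  A^-3: L=2 ×17, L=4 ×4
  A^-5: L=3 ×7
  A^-7: L=4 ×1
Each group contributes A^e * Σ count * d^(L-1):
Powers of d = -A^2 - A^-2: d^2 = A^4 + 2 + A^-4; d^3 = -A^6 - 3*A^2 - 3*A^-2 - A^-6; d^4 = A^8 + 4*A^4 + 6 + 4*A^-4 + A^-8.
  A^7 * (d^2) = A^11 + 2*A^7 + A^3
  A^5 * (4*d + 3*d^3) = -3*A^11 - 13*A^7 - 13*A^3 - 3*A^-1
  A^3 * (5 + 15*d^2 + d^4) = A^11 + 19*A^7 + 41*A^3 + 19*A^-1 + A^-5
  A^1 * (27*d + 8*d^3) = -8*A^7 - 51*A^3 - 51*A^-1 - 8*A^-5
  A^-1 * (14 + 20*d^2 + d^4) = A^7 + 24*A^3 + 60*A^-1 + 24*A^-5 + A^-9
  A^-3 * (17*d + 4*d^3) = -4*A^3 - 29*A^-1 - 29*A^-5 - 4*A^-9
  A^-5 * (7*d^2) = 7*A^-1 + 14*A^-5 + 7*A^-9
  A^-7 * (d^3) = -A^-1 - 3*A^-5 - 3*A^-9 - A^-13
Summing the groups: <K> = -A^11 + A^7 - 2*A^3 + 2*A^-1 - A^-5 + A^-9 - A^-13
Normalise by the writhe: (-A^3)^(-w) = (-A^3)^(-1) = -A^-3, so f(A) = -A^-3 * <K> = A^8 - A^4 + 2 - 2*A^-4 + A^-8 - A^-12 + A^-16.
Substitute A = t^(-1/4), i.e. A^e → t^(-e/4): V(t) = t^4 - t^3 + t^2 - 2*t + 2 - t^-1 + t^-2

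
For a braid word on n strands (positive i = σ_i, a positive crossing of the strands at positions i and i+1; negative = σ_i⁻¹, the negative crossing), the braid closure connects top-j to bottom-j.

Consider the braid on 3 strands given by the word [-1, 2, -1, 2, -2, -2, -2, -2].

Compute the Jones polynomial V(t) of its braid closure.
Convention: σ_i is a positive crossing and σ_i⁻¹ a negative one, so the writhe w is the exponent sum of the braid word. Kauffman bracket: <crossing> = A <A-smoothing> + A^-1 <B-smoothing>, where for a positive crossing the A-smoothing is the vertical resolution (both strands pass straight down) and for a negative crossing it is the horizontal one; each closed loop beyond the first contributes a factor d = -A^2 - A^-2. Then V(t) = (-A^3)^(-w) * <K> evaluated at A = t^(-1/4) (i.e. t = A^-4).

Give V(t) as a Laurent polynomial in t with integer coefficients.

t^-1 - t^-2 + 2*t^-3 - t^-4 + t^-5 - t^-6

Derivation:
First cancel adjacent σ_i σ_i⁻¹ pairs (Reidemeister II — same braid, same closure): s1^-1 s2 s1^-1 s2 s2^-1 s2^-1 s2^-1 s2^-1 → s1^-1 s2 s1^-1 s2^-1 s2^-1 s2^-1.
Braid: s1^-1 s2 s1^-1 s2^-1 s2^-1 s2^-1 on 3 strands, 6 crossings.
Writhe w = (#positive) - (#negative) = 1 - 5 = -4.
Enumerate smoothing states for the bracket polynomial. There are 2^6 = 64 states.
Each crossing splits two ways (0=vertical, 1=horizontal). The state's weight is A^(#A-smoothings - #B-smoothings) * d^(loops - 1).
Tabulate the states by total A-exponent and number of loops L (A-exp: L × count):
  A^6: L=4 ×1
  A^4: L=3 ×6
  A^2: L=2 ×12, L=4 ×3
  A^0: L=1 ×9, L=3 ×10, L=5 ×1
  A^-2: L=2 ×12, L=4 ×3
  A^-4: L=1 ×2, L=3 ×4
  A^-6: L=2 ×1
Each group contributes A^e * Σ count * d^(L-1):
Powers of d = -A^2 - A^-2: d^2 = A^4 + 2 + A^-4; d^3 = -A^6 - 3*A^2 - 3*A^-2 - A^-6; d^4 = A^8 + 4*A^4 + 6 + 4*A^-4 + A^-8.
  A^6 * (d^3) = -A^12 - 3*A^8 - 3*A^4 - 1
  A^4 * (6*d^2) = 6*A^8 + 12*A^4 + 6
  A^2 * (12*d + 3*d^3) = -3*A^8 - 21*A^4 - 21 - 3*A^-4
  A^0 * (9 + 10*d^2 + d^4) = A^8 + 14*A^4 + 35 + 14*A^-4 + A^-8
  A^-2 * (12*d + 3*d^3) = -3*A^4 - 21 - 21*A^-4 - 3*A^-8
  A^-4 * (2 + 4*d^2) = 4 + 10*A^-4 + 4*A^-8
  A^-6 * (d) = -A^-4 - A^-8
Summing the groups: <K> = -A^12 + A^8 - A^4 + 2 - A^-4 + A^-8
Normalise by the writhe: (-A^3)^(-w) = (-A^3)^(4) = A^12, so f(A) = A^12 * <K> = -A^24 + A^20 - A^16 + 2*A^12 - A^8 + A^4.
Substitute A = t^(-1/4), i.e. A^e → t^(-e/4): V(t) = t^-1 - t^-2 + 2*t^-3 - t^-4 + t^-5 - t^-6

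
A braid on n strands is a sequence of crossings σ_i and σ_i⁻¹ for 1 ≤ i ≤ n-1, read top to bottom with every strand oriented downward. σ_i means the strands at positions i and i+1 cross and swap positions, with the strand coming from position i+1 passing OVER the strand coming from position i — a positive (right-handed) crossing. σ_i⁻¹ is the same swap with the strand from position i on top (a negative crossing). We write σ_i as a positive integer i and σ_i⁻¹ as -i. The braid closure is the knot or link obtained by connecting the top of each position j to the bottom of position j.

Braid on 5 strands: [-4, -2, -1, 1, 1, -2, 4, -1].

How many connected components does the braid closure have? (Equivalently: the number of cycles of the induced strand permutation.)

Track the strand permutation on 5 strands, starting from identity.
  step 1: s4^-1 swaps positions 4,5 -> [1 2 3 5 4]
  step 2: s2^-1 swaps positions 2,3 -> [1 3 2 5 4]
  step 3: s1^-1 swaps positions 1,2 -> [3 1 2 5 4]
  step 4: s1 swaps positions 1,2 -> [1 3 2 5 4]
  step 5: s1 swaps positions 1,2 -> [3 1 2 5 4]
  step 6: s2^-1 swaps positions 2,3 -> [3 2 1 5 4]
  step 7: s4 swaps positions 4,5 -> [3 2 1 4 5]
  step 8: s1^-1 swaps positions 1,2 -> [2 3 1 4 5]
Final permutation (position -> original strand): [2 3 1 4 5]
Closure components = cycle count of this permutation = 3.

Answer: 3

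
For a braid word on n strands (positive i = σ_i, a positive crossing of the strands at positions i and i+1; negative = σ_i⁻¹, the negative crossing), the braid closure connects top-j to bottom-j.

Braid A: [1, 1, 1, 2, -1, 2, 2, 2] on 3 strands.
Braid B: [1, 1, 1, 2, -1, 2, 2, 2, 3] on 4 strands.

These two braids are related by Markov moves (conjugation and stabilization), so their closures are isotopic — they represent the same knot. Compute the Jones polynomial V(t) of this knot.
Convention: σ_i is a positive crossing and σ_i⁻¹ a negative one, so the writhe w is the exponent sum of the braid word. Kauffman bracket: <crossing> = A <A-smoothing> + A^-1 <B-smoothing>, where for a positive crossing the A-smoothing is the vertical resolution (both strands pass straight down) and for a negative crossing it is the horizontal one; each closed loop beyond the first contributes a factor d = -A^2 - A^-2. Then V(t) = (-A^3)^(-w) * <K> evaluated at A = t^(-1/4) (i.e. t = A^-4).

Markov-equivalent braids have isotopic closures, hence identical knot invariants. Strip the Markov moves from each word to reach a common short braid β, then compute V(t) once on β.
Braid A: s1 s1 s1 s2 s1^-1 s2 s2 s2 on 3 strands has no conjugating prefix/suffix or stabilization to strip; take β = s1 s1 s1 s2 s1^-1 s2 s2 s2.
Braid B: s1 s1 s1 s2 s1^-1 s2 s2 s2 s3 on 4 strands reduces by inverse Markov moves (closure unchanged at each step):
  Destabilize: the word has the form β·s3 where s3 occurs only as the final letter (β ∈ B_3); drop it and the last strand → 3 strands.
Reduced to β = s1 s1 s1 s2 s1^-1 s2 s2 s2 on 3 strands, 8 crossings.
Both give the same β = s1 s1 s1 s2 s1^-1 s2 s2 s2 on 3 strands, so one state sum suffices:
Braid: s1 s1 s1 s2 s1^-1 s2 s2 s2 on 3 strands, 8 crossings.
Writhe w = (#positive) - (#negative) = 7 - 1 = 6.
Enumerate smoothing states for the bracket polynomial. There are 2^8 = 256 states.
Each crossing splits two ways (0=vertical, 1=horizontal). The state's weight is A^(#A-smoothings - #B-smoothings) * d^(loops - 1).
Tabulate the states by total A-exponent and number of loops L (A-exp: L × count):
  A^8: L=2 ×1
  A^6: L=1 ×4, L=3 ×4
  A^4: L=2 ×25, L=4 ×3
  A^2: L=1 ×21, L=3 ×34, L=5 ×1
  A^0: L=2 ×48, L=4 ×22
  A^-2: L=3 ×49, L=5 ×7
  A^-4: L=4 ×27, L=6 ×1
  A^-6: L=5 ×8
  A^-8: L=6 ×1
Each group contributes A^e * Σ count * d^(L-1):
Powers of d = -A^2 - A^-2: d^2 = A^4 + 2 + A^-4; d^3 = -A^6 - 3*A^2 - 3*A^-2 - A^-6; d^4 = A^8 + 4*A^4 + 6 + 4*A^-4 + A^-8; d^5 = -A^10 - 5*A^6 - 10*A^2 - 10*A^-2 - 5*A^-6 - A^-10.
  A^8 * (d) = -A^10 - A^6
  A^6 * (4 + 4*d^2) = 4*A^10 + 12*A^6 + 4*A^2
  A^4 * (25*d + 3*d^3) = -3*A^10 - 34*A^6 - 34*A^2 - 3*A^-2
  A^2 * (21 + 34*d^2 + d^4) = A^10 + 38*A^6 + 95*A^2 + 38*A^-2 + A^-6
  A^0 * (48*d + 22*d^3) = -22*A^6 - 114*A^2 - 114*A^-2 - 22*A^-6
  A^-2 * (49*d^2 + 7*d^4) = 7*A^6 + 77*A^2 + 140*A^-2 + 77*A^-6 + 7*A^-10
  A^-4 * (27*d^3 + d^5) = -A^6 - 32*A^2 - 91*A^-2 - 91*A^-6 - 32*A^-10 - A^-14
  A^-6 * (8*d^4) = 8*A^2 + 32*A^-2 + 48*A^-6 + 32*A^-10 + 8*A^-14
  A^-8 * (d^5) = -A^2 - 5*A^-2 - 10*A^-6 - 10*A^-10 - 5*A^-14 - A^-18
Summing the groups: <K> = A^10 - A^6 + 3*A^2 - 3*A^-2 + 3*A^-6 - 3*A^-10 + 2*A^-14 - A^-18
Normalise by the writhe: (-A^3)^(-w) = (-A^3)^(-6) = A^-18, so f(A) = A^-18 * <K> = A^-8 - A^-12 + 3*A^-16 - 3*A^-20 + 3*A^-24 - 3*A^-28 + 2*A^-32 - A^-36.
Substitute A = t^(-1/4), i.e. A^e → t^(-e/4): V(t) = -t^9 + 2*t^8 - 3*t^7 + 3*t^6 - 3*t^5 + 3*t^4 - t^3 + t^2

Answer: -t^9 + 2*t^8 - 3*t^7 + 3*t^6 - 3*t^5 + 3*t^4 - t^3 + t^2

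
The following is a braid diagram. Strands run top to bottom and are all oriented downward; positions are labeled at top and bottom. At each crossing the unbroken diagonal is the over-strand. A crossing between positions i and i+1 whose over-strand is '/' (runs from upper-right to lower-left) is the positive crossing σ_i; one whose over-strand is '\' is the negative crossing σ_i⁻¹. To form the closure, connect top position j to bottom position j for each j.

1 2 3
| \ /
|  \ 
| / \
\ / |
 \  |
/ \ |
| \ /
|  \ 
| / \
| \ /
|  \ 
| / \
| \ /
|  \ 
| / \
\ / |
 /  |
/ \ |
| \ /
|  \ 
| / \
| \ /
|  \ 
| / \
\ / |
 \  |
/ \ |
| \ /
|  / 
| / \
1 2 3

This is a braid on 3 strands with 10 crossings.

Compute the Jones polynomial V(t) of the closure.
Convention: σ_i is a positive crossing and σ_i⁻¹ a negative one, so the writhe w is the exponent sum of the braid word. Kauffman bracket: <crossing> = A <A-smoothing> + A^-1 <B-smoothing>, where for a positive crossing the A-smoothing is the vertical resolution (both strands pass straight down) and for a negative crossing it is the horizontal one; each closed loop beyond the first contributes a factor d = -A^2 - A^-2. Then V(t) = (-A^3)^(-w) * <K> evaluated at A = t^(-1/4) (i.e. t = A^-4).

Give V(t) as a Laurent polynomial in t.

t^-2 - t^-3 + 3*t^-4 - 3*t^-5 + 3*t^-6 - 3*t^-7 + 2*t^-8 - t^-9

Derivation:
Reading the diagram top to bottom ('/'-over between positions i,i+1 = s_i, '\'-over = s_i^-1): braid word = s2^-1 s1^-1 s2^-1 s2^-1 s2^-1 s1 s2^-1 s2^-1 s1^-1 s2.
The presented braid s2^-1 s1^-1 s2^-1 s2^-1 s2^-1 s1 s2^-1 s2^-1 s1^-1 s2 on 3 strands reduces by inverse Markov moves (closure unchanged at each step):
  Deconjugate: the word is γ·β·γ⁻¹ with γ = s2^-1 (prefix) and γ⁻¹ = s2 (suffix); strip both.
Reduced to β = s1^-1 s2^-1 s2^-1 s2^-1 s1 s2^-1 s2^-1 s1^-1 on 3 strands, 8 crossings.
Compute on β:
Braid: s1^-1 s2^-1 s2^-1 s2^-1 s1 s2^-1 s2^-1 s1^-1 on 3 strands, 8 crossings.
Writhe w = (#positive) - (#negative) = 1 - 7 = -6.
State-sum expansion of <K>. There are 2^8 = 256 states.
Smooth each crossing (0=||, 1=⌣⌢); contribution A^(Σ sign_k(1-2s_k)) * d^(L-1).
Tabulate the states by total A-exponent and number of loops L (A-exp: L × count):
  A^8: L=6 ×1
  A^6: L=5 ×8
  A^4: L=4 ×27, L=6 ×1
  A^2: L=3 ×49, L=5 ×7
  A^0: L=2 ×49, L=4 ×21
  A^-2: L=1 ×22, L=3 ×34
  A^-4: L=2 ×27, L=4 ×1
  A^-6: L=1 ×5, L=3 ×3
  A^-8: L=2 ×1
Each group contributes A^e * Σ count * d^(L-1):
Powers of d = -A^2 - A^-2: d^2 = A^4 + 2 + A^-4; d^3 = -A^6 - 3*A^2 - 3*A^-2 - A^-6; d^4 = A^8 + 4*A^4 + 6 + 4*A^-4 + A^-8; d^5 = -A^10 - 5*A^6 - 10*A^2 - 10*A^-2 - 5*A^-6 - A^-10.
  A^8 * (d^5) = -A^18 - 5*A^14 - 10*A^10 - 10*A^6 - 5*A^2 - A^-2
  A^6 * (8*d^4) = 8*A^14 + 32*A^10 + 48*A^6 + 32*A^2 + 8*A^-2
  A^4 * (27*d^3 + d^5) = -A^14 - 32*A^10 - 91*A^6 - 91*A^2 - 32*A^-2 - A^-6
  A^2 * (49*d^2 + 7*d^4) = 7*A^10 + 77*A^6 + 140*A^2 + 77*A^-2 + 7*A^-6
  A^0 * (49*d + 21*d^3) = -21*A^6 - 112*A^2 - 112*A^-2 - 21*A^-6
  A^-2 * (22 + 34*d^2) = 34*A^2 + 90*A^-2 + 34*A^-6
  A^-4 * (27*d + d^3) = -A^2 - 30*A^-2 - 30*A^-6 - A^-10
  A^-6 * (5 + 3*d^2) = 3*A^-2 + 11*A^-6 + 3*A^-10
  A^-8 * (d) = -A^-6 - A^-10
Summing the groups: <K> = -A^18 + 2*A^14 - 3*A^10 + 3*A^6 - 3*A^2 + 3*A^-2 - A^-6 + A^-10
Normalise by the writhe: (-A^3)^(-w) = (-A^3)^(6) = A^18, so f(A) = A^18 * <K> = -A^36 + 2*A^32 - 3*A^28 + 3*A^24 - 3*A^20 + 3*A^16 - A^12 + A^8.
Substitute A = t^(-1/4), i.e. A^e → t^(-e/4): V(t) = t^-2 - t^-3 + 3*t^-4 - 3*t^-5 + 3*t^-6 - 3*t^-7 + 2*t^-8 - t^-9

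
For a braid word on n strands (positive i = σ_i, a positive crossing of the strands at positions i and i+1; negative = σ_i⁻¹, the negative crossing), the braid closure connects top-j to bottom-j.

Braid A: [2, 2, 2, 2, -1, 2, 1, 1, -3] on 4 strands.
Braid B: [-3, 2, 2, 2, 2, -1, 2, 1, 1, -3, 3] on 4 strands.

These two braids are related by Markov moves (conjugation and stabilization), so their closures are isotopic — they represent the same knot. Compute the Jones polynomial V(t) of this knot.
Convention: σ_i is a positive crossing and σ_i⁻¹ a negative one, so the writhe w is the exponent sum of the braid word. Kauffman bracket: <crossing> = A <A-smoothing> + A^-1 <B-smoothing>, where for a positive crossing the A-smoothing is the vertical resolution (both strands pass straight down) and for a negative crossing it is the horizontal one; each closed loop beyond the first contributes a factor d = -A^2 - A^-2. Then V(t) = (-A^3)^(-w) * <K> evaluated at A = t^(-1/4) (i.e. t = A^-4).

-t^9 + t^8 - 2*t^7 + 3*t^6 - 2*t^5 + 2*t^4 - t^3 + t^2

Derivation:
Markov-equivalent braids have isotopic closures, hence identical knot invariants. Strip the Markov moves from each word to reach a common short braid β, then compute V(t) once on β.
Braid A: s2 s2 s2 s2 s1^-1 s2 s1 s1 s3^-1 on 4 strands reduces by inverse Markov moves (closure unchanged at each step):
  Destabilize: the word has the form β·s3^-1 where s3^-1 occurs only as the final letter (β ∈ B_3); drop it and the last strand → 3 strands.
Reduced to β = s2 s2 s2 s2 s1^-1 s2 s1 s1 on 3 strands, 8 crossings.
Braid B: s3^-1 s2 s2 s2 s2 s1^-1 s2 s1 s1 s3^-1 s3 on 4 strands reduces by inverse Markov moves (closure unchanged at each step):
  Deconjugate: the word is γ·β·γ⁻¹ with γ = s3^-1 (prefix) and γ⁻¹ = s3 (suffix); strip both.
  Destabilize: the word has the form β·s3^-1 where s3^-1 occurs only as the final letter (β ∈ B_3); drop it and the last strand → 3 strands.
Reduced to β = s2 s2 s2 s2 s1^-1 s2 s1 s1 on 3 strands, 8 crossings.
Both give the same β = s2 s2 s2 s2 s1^-1 s2 s1 s1 on 3 strands, so one state sum suffices:
Braid: s2 s2 s2 s2 s1^-1 s2 s1 s1 on 3 strands, 8 crossings.
Writhe w = (#positive) - (#negative) = 7 - 1 = 6.
Enumerate smoothing states for the bracket polynomial. There are 2^8 = 256 states.
Smooth each crossing (0=||, 1=⌣⌢); contribution A^(Σ sign_k(1-2s_k)) * d^(L-1).
Tabulate the states by total A-exponent and number of loops L (A-exp: L × count):
  A^8: L=2 ×1
  A^6: L=1 ×5, L=3 ×3
  A^4: L=2 ×27, L=4 ×1
  A^2: L=1 ×18, L=3 ×38
  A^0: L=2 ×41, L=4 ×29
  A^-2: L=3 ×44, L=5 ×12
  A^-4: L=4 ×26, L=6 ×2
  A^-6: L=5 ×8
  A^-8: L=6 ×1
Each group contributes A^e * Σ count * d^(L-1):
Powers of d = -A^2 - A^-2: d^2 = A^4 + 2 + A^-4; d^3 = -A^6 - 3*A^2 - 3*A^-2 - A^-6; d^4 = A^8 + 4*A^4 + 6 + 4*A^-4 + A^-8; d^5 = -A^10 - 5*A^6 - 10*A^2 - 10*A^-2 - 5*A^-6 - A^-10.
  A^8 * (d) = -A^10 - A^6
  A^6 * (5 + 3*d^2) = 3*A^10 + 11*A^6 + 3*A^2
  A^4 * (27*d + d^3) = -A^10 - 30*A^6 - 30*A^2 - A^-2
  A^2 * (18 + 38*d^2) = 38*A^6 + 94*A^2 + 38*A^-2
  A^0 * (41*d + 29*d^3) = -29*A^6 - 128*A^2 - 128*A^-2 - 29*A^-6
  A^-2 * (44*d^2 + 12*d^4) = 12*A^6 + 92*A^2 + 160*A^-2 + 92*A^-6 + 12*A^-10
  A^-4 * (26*d^3 + 2*d^5) = -2*A^6 - 36*A^2 - 98*A^-2 - 98*A^-6 - 36*A^-10 - 2*A^-14
  A^-6 * (8*d^4) = 8*A^2 + 32*A^-2 + 48*A^-6 + 32*A^-10 + 8*A^-14
  A^-8 * (d^5) = -A^2 - 5*A^-2 - 10*A^-6 - 10*A^-10 - 5*A^-14 - A^-18
Summing the groups: <K> = A^10 - A^6 + 2*A^2 - 2*A^-2 + 3*A^-6 - 2*A^-10 + A^-14 - A^-18
Normalise by the writhe: (-A^3)^(-w) = (-A^3)^(-6) = A^-18, so f(A) = A^-18 * <K> = A^-8 - A^-12 + 2*A^-16 - 2*A^-20 + 3*A^-24 - 2*A^-28 + A^-32 - A^-36.
Substitute A = t^(-1/4), i.e. A^e → t^(-e/4): V(t) = -t^9 + t^8 - 2*t^7 + 3*t^6 - 2*t^5 + 2*t^4 - t^3 + t^2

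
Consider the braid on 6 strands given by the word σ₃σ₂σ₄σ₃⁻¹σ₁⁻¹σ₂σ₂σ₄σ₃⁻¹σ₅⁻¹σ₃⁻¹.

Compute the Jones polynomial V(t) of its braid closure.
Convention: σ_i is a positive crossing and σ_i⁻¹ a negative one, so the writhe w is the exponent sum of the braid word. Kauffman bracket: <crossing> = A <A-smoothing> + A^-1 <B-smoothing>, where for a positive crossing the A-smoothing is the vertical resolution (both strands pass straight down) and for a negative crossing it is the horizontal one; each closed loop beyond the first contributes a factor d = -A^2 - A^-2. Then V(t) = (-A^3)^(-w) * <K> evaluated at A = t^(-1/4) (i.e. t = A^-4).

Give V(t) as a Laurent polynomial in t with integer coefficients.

-t^6 + 2*t^5 - 3*t^4 + 4*t^3 - 3*t^2 + 3*t - 2 + t^-1

Derivation:
The presented braid s3 s2 s4 s3^-1 s1^-1 s2 s2 s4 s3^-1 s5^-1 s3^-1 on 6 strands reduces by inverse Markov moves (closure unchanged at each step):
  Deconjugate: the word is γ·β·γ⁻¹ with γ = s3 (prefix) and γ⁻¹ = s3^-1 (suffix); strip both.
  Destabilize: the word has the form β·s5^-1 where s5^-1 occurs only as the final letter (β ∈ B_5); drop it and the last strand → 5 strands.
Reduced to β = s2 s4 s3^-1 s1^-1 s2 s2 s4 s3^-1 on 5 strands, 8 crossings.
Compute on β:
Braid: s2 s4 s3^-1 s1^-1 s2 s2 s4 s3^-1 on 5 strands, 8 crossings.
Writhe w = (#positive) - (#negative) = 5 - 3 = 2.
Enumerate smoothing states for the bracket polynomial. There are 2^8 = 256 states.
Each crossing splits two ways (0=vertical, 1=horizontal). The state's weight is A^(#A-smoothings - #B-smoothings) * d^(loops - 1).
Tabulate the states by total A-exponent and number of loops L (A-exp: L × count):
  A^8: L=4 ×1
  A^6: L=3 ×7, L=5 ×1
  A^4: L=2 ×19, L=4 ×9
  A^2: L=1 ×19, L=3 ×35, L=5 ×2
  A^0: L=2 ×48, L=4 ×22
  A^-2: L=3 ×49, L=5 ×7
  A^-4: L=4 ×27, L=6 ×1
  A^-6: L=5 ×8
  A^-8: L=6 ×1
Each group contributes A^e * Σ count * d^(L-1):
Powers of d = -A^2 - A^-2: d^2 = A^4 + 2 + A^-4; d^3 = -A^6 - 3*A^2 - 3*A^-2 - A^-6; d^4 = A^8 + 4*A^4 + 6 + 4*A^-4 + A^-8; d^5 = -A^10 - 5*A^6 - 10*A^2 - 10*A^-2 - 5*A^-6 - A^-10.
  A^8 * (d^3) = -A^14 - 3*A^10 - 3*A^6 - A^2
  A^6 * (7*d^2 + d^4) = A^14 + 11*A^10 + 20*A^6 + 11*A^2 + A^-2
  A^4 * (19*d + 9*d^3) = -9*A^10 - 46*A^6 - 46*A^2 - 9*A^-2
  A^2 * (19 + 35*d^2 + 2*d^4) = 2*A^10 + 43*A^6 + 101*A^2 + 43*A^-2 + 2*A^-6
  A^0 * (48*d + 22*d^3) = -22*A^6 - 114*A^2 - 114*A^-2 - 22*A^-6
  A^-2 * (49*d^2 + 7*d^4) = 7*A^6 + 77*A^2 + 140*A^-2 + 77*A^-6 + 7*A^-10
  A^-4 * (27*d^3 + d^5) = -A^6 - 32*A^2 - 91*A^-2 - 91*A^-6 - 32*A^-10 - A^-14
  A^-6 * (8*d^4) = 8*A^2 + 32*A^-2 + 48*A^-6 + 32*A^-10 + 8*A^-14
  A^-8 * (d^5) = -A^2 - 5*A^-2 - 10*A^-6 - 10*A^-10 - 5*A^-14 - A^-18
Summing the groups: <K> = A^10 - 2*A^6 + 3*A^2 - 3*A^-2 + 4*A^-6 - 3*A^-10 + 2*A^-14 - A^-18
Normalise by the writhe: (-A^3)^(-w) = (-A^3)^(-2) = A^-6, so f(A) = A^-6 * <K> = A^4 - 2 + 3*A^-4 - 3*A^-8 + 4*A^-12 - 3*A^-16 + 2*A^-20 - A^-24.
Substitute A = t^(-1/4), i.e. A^e → t^(-e/4): V(t) = -t^6 + 2*t^5 - 3*t^4 + 4*t^3 - 3*t^2 + 3*t - 2 + t^-1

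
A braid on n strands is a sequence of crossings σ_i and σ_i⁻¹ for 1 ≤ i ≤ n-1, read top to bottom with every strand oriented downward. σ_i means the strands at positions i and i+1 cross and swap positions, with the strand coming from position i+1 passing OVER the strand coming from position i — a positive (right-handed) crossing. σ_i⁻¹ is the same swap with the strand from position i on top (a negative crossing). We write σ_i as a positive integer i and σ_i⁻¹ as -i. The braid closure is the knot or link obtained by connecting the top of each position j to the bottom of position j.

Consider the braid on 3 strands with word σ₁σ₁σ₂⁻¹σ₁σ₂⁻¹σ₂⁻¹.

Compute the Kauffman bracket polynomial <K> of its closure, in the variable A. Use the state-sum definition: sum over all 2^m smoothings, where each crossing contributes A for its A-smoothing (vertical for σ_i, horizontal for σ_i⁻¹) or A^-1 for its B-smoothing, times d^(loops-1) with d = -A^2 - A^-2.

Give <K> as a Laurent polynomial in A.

-A^12 + 2*A^8 - 2*A^4 + 3 - 2*A^-4 + 2*A^-8 - A^-12

Derivation:
Braid: s1 s1 s2^-1 s1 s2^-1 s2^-1 on 3 strands, 6 crossings.
Writhe w = (#positive) - (#negative) = 3 - 3 = 0.
Enumerate smoothing states for the bracket polynomial. There are 2^6 = 64 states.
Smooth each crossing (0=||, 1=⌣⌢); contribution A^(Σ sign_k(1-2s_k)) * d^(L-1).
Tabulate the states by total A-exponent and number of loops L (A-exp: L × count):
  A^6: L=4 ×1
  A^4: L=3 ×6
  A^2: L=2 ×14, L=4 ×1
  A^0: L=1 ×13, L=3 ×7
  A^-2: L=2 ×14, L=4 ×1
  A^-4: L=3 ×6
  A^-6: L=4 ×1
Each group contributes A^e * Σ count * d^(L-1):
Powers of d = -A^2 - A^-2: d^2 = A^4 + 2 + A^-4; d^3 = -A^6 - 3*A^2 - 3*A^-2 - A^-6.
  A^6 * (d^3) = -A^12 - 3*A^8 - 3*A^4 - 1
  A^4 * (6*d^2) = 6*A^8 + 12*A^4 + 6
  A^2 * (14*d + d^3) = -A^8 - 17*A^4 - 17 - A^-4
  A^0 * (13 + 7*d^2) = 7*A^4 + 27 + 7*A^-4
  A^-2 * (14*d + d^3) = -A^4 - 17 - 17*A^-4 - A^-8
  A^-4 * (6*d^2) = 6 + 12*A^-4 + 6*A^-8
  A^-6 * (d^3) = -1 - 3*A^-4 - 3*A^-8 - A^-12
Summing the groups: <K> = -A^12 + 2*A^8 - 2*A^4 + 3 - 2*A^-4 + 2*A^-8 - A^-12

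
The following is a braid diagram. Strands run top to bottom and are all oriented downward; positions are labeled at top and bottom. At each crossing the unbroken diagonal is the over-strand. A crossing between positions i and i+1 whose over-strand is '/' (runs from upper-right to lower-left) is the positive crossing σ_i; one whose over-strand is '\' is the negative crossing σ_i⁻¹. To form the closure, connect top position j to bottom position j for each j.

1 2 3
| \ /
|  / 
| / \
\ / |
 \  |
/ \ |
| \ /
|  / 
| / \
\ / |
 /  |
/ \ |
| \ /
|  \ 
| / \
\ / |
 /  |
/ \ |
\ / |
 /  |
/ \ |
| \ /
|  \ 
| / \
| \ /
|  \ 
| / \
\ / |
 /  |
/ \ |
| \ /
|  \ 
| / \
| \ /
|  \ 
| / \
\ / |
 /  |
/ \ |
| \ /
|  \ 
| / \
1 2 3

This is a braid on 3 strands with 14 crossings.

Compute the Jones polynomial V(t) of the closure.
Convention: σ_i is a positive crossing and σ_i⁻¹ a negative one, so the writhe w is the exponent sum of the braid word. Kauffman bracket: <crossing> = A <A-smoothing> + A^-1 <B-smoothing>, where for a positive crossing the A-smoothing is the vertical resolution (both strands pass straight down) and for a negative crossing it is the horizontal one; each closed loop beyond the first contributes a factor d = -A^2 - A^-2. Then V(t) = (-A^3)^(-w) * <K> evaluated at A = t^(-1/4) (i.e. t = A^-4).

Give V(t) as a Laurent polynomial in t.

Reading the diagram top to bottom ('/'-over between positions i,i+1 = s_i, '\'-over = s_i^-1): braid word = s2 s1^-1 s2 s1 s2^-1 s1 s1 s2^-1 s2^-1 s1 s2^-1 s2^-1 s1 s2^-1.
The presented braid s2 s1^-1 s2 s1 s2^-1 s1 s1 s2^-1 s2^-1 s1 s2^-1 s2^-1 s1 s2^-1 on 3 strands reduces by inverse Markov moves (closure unchanged at each step):
  Deconjugate: the word is γ·β·γ⁻¹ with γ = s2 s1^-1 (prefix) and γ⁻¹ = s1 s2^-1 (suffix); strip both.
  Deconjugate: the word is γ·β·γ⁻¹ with γ = s2 (prefix) and γ⁻¹ = s2^-1 (suffix); strip both.
Reduced to β = s1 s2^-1 s1 s1 s2^-1 s2^-1 s1 s2^-1 on 3 strands, 8 crossings.
Compute on β:
Braid: s1 s2^-1 s1 s1 s2^-1 s2^-1 s1 s2^-1 on 3 strands, 8 crossings.
Writhe w = (#positive) - (#negative) = 4 - 4 = 0.
Enumerate smoothing states for the bracket polynomial. There are 2^8 = 256 states.
Smooth each crossing (0=||, 1=⌣⌢); contribution A^(Σ sign_k(1-2s_k)) * d^(L-1).
Tabulate the states by total A-exponent and number of loops L (A-exp: L × count):
  A^8: L=5 ×1
  A^6: L=4 ×8
  A^4: L=3 ×27, L=5 ×1
  A^2: L=2 ×47, L=4 ×9
  A^0: L=1 ×37, L=3 ×32, L=5 ×1
  A^-2: L=2 ×47, L=4 ×9
  A^-4: L=3 ×27, L=5 ×1
  A^-6: L=4 ×8
  A^-8: L=5 ×1
Each group contributes A^e * Σ count * d^(L-1):
Powers of d = -A^2 - A^-2: d^2 = A^4 + 2 + A^-4; d^3 = -A^6 - 3*A^2 - 3*A^-2 - A^-6; d^4 = A^8 + 4*A^4 + 6 + 4*A^-4 + A^-8.
  A^8 * (d^4) = A^16 + 4*A^12 + 6*A^8 + 4*A^4 + 1
  A^6 * (8*d^3) = -8*A^12 - 24*A^8 - 24*A^4 - 8
  A^4 * (27*d^2 + d^4) = A^12 + 31*A^8 + 60*A^4 + 31 + A^-4
  A^2 * (47*d + 9*d^3) = -9*A^8 - 74*A^4 - 74 - 9*A^-4
  A^0 * (37 + 32*d^2 + d^4) = A^8 + 36*A^4 + 107 + 36*A^-4 + A^-8
  A^-2 * (47*d + 9*d^3) = -9*A^4 - 74 - 74*A^-4 - 9*A^-8
  A^-4 * (27*d^2 + d^4) = A^4 + 31 + 60*A^-4 + 31*A^-8 + A^-12
  A^-6 * (8*d^3) = -8 - 24*A^-4 - 24*A^-8 - 8*A^-12
  A^-8 * (d^4) = 1 + 4*A^-4 + 6*A^-8 + 4*A^-12 + A^-16
Summing the groups: <K> = A^16 - 3*A^12 + 5*A^8 - 6*A^4 + 7 - 6*A^-4 + 5*A^-8 - 3*A^-12 + A^-16
Normalise by the writhe: (-A^3)^(-w) = (-A^3)^(0) = 1, so f(A) = 1 * <K> = A^16 - 3*A^12 + 5*A^8 - 6*A^4 + 7 - 6*A^-4 + 5*A^-8 - 3*A^-12 + A^-16.
Substitute A = t^(-1/4), i.e. A^e → t^(-e/4): V(t) = t^4 - 3*t^3 + 5*t^2 - 6*t + 7 - 6*t^-1 + 5*t^-2 - 3*t^-3 + t^-4

Answer: t^4 - 3*t^3 + 5*t^2 - 6*t + 7 - 6*t^-1 + 5*t^-2 - 3*t^-3 + t^-4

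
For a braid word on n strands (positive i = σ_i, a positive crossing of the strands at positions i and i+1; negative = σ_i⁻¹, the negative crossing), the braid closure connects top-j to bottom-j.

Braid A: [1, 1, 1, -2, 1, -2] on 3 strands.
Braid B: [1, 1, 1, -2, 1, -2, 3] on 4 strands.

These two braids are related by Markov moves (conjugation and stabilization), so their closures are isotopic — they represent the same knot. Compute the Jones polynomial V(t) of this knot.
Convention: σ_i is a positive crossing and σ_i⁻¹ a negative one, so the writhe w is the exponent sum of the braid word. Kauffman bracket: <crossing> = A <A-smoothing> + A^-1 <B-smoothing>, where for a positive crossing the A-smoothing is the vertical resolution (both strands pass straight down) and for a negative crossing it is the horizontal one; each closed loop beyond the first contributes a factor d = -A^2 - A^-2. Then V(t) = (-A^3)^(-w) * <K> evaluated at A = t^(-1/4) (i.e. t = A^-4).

Markov-equivalent braids have isotopic closures, hence identical knot invariants. Strip the Markov moves from each word to reach a common short braid β, then compute V(t) once on β.
Braid A: s1 s1 s1 s2^-1 s1 s2^-1 on 3 strands has no conjugating prefix/suffix or stabilization to strip; take β = s1 s1 s1 s2^-1 s1 s2^-1.
Braid B: s1 s1 s1 s2^-1 s1 s2^-1 s3 on 4 strands reduces by inverse Markov moves (closure unchanged at each step):
  Destabilize: the word has the form β·s3 where s3 occurs only as the final letter (β ∈ B_3); drop it and the last strand → 3 strands.
Reduced to β = s1 s1 s1 s2^-1 s1 s2^-1 on 3 strands, 6 crossings.
Both give the same β = s1 s1 s1 s2^-1 s1 s2^-1 on 3 strands, so one state sum suffices:
Braid: s1 s1 s1 s2^-1 s1 s2^-1 on 3 strands, 6 crossings.
Writhe w = (#positive) - (#negative) = 4 - 2 = 2.
Enumerate smoothing states for the bracket polynomial. There are 2^6 = 64 states.
Each crossing splits two ways (0=vertical, 1=horizontal). The state's weight is A^(#A-smoothings - #B-smoothings) * d^(loops - 1).
Tabulate the states by total A-exponent and number of loops L (A-exp: L × count):
  A^6: L=3 ×1
  A^4: L=2 ×6
  A^2: L=1 ×11, L=3 ×4
  A^0: L=2 ×19, L=4 ×1
  A^-2: L=3 ×15
  A^-4: L=4 ×6
  A^-6: L=5 ×1
Each group contributes A^e * Σ count * d^(L-1):
Powers of d = -A^2 - A^-2: d^2 = A^4 + 2 + A^-4; d^3 = -A^6 - 3*A^2 - 3*A^-2 - A^-6; d^4 = A^8 + 4*A^4 + 6 + 4*A^-4 + A^-8.
  A^6 * (d^2) = A^10 + 2*A^6 + A^2
  A^4 * (6*d) = -6*A^6 - 6*A^2
  A^2 * (11 + 4*d^2) = 4*A^6 + 19*A^2 + 4*A^-2
  A^0 * (19*d + d^3) = -A^6 - 22*A^2 - 22*A^-2 - A^-6
  A^-2 * (15*d^2) = 15*A^2 + 30*A^-2 + 15*A^-6
  A^-4 * (6*d^3) = -6*A^2 - 18*A^-2 - 18*A^-6 - 6*A^-10
  A^-6 * (d^4) = A^2 + 4*A^-2 + 6*A^-6 + 4*A^-10 + A^-14
Summing the groups: <K> = A^10 - A^6 + 2*A^2 - 2*A^-2 + 2*A^-6 - 2*A^-10 + A^-14
Normalise by the writhe: (-A^3)^(-w) = (-A^3)^(-2) = A^-6, so f(A) = A^-6 * <K> = A^4 - 1 + 2*A^-4 - 2*A^-8 + 2*A^-12 - 2*A^-16 + A^-20.
Substitute A = t^(-1/4), i.e. A^e → t^(-e/4): V(t) = t^5 - 2*t^4 + 2*t^3 - 2*t^2 + 2*t - 1 + t^-1

Answer: t^5 - 2*t^4 + 2*t^3 - 2*t^2 + 2*t - 1 + t^-1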